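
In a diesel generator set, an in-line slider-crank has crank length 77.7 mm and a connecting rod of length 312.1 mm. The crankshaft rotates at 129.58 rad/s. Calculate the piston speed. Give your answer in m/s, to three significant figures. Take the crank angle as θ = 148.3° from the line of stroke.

ω = 129.6 rad/s
For an in-line slider-crank, x = r cosθ + √(L² − r² sin²θ), so v = −rω sinθ·[1 + r cosθ/√(L² − r² sin²θ)].
With r = 0.0777 m, L = 0.3121 m, θ = 148.3°: √(L² − r² sin²θ) = 0.30942 m.
v = −0.0777·129.6·0.52547·[1 + 0.0777·-0.85081/0.30942] = -4.1603 m/s.
|v| = 4.1603 m/s.

4.16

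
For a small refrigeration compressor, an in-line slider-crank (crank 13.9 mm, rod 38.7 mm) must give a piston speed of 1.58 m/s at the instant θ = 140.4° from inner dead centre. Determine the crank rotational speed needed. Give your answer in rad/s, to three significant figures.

249

For an in-line slider-crank, |v_piston| = rω|sinθ|·[1 + r cosθ/√(L² − r² sin²θ)].
With r = 0.0139 m, L = 0.0387 m, θ = 140.4°: the bracketed kinematic factor |dx/dθ| = 0.0063413 m.
ω = v/|dx/dθ| = 1.58/0.0063413 = 249.16 rad/s.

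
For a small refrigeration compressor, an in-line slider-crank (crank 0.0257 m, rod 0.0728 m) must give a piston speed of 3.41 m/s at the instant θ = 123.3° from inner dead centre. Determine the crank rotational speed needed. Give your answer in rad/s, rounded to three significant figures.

199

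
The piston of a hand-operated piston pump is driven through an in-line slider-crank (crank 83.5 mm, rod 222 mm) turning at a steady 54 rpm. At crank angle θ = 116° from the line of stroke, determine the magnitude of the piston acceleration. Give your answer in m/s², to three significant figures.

ω = 2π·54/60 = 5.655 rad/s
x(θ) = r cosθ + √(L² − r² sin²θ); with ω constant, a = ω²·d²x/dθ².
d²x/dθ² = −r cosθ − r²(cos2θ)/√u − r⁴ sin²2θ/(4u^{3/2}),  u = L² − r² sin²θ = 0.0436516 m².
Substituting r = 0.0835 m, L = 0.222 m, θ = 116°: d²x/dθ² = +0.056322 m.
a = ω²·d²x/dθ² = (5.655)²·(+0.056322) = +1.801 m/s²;  |a| = 1.801 m/s².

1.80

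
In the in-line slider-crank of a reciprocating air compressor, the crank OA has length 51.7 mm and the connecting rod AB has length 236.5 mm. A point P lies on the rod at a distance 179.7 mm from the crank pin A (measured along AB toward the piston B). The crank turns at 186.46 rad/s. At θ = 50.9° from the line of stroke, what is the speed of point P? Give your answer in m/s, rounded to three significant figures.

8.40

ω = 186.5 rad/s.  Crank-pin speed |V_A| = rω = 9.64 m/s, perpendicular to OA.
Rod angle: sinφ = −(r/L) sinθ ⇒ φ = -9.767°; ω_rod = −rω cosθ/√(L²−r²sin²θ) = -26.085 rad/s.
V_P = V_A + ω_rod × AP, with AP = 0.1797 m along the rod.
Components: V_Px = −rω sinθ − a·ω_rod·sinφ = -8.2763 m/s;  V_Py = rω cosθ + a·ω_rod·cosφ = +1.4602 m/s.
|V_P| = √(V_Px² + V_Py²) = 8.4041 m/s.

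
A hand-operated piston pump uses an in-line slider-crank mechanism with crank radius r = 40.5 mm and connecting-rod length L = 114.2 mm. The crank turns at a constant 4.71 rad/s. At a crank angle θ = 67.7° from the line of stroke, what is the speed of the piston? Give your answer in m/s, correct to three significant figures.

0.202

ω = 4.71 rad/s
For an in-line slider-crank, x = r cosθ + √(L² − r² sin²θ), so v = −rω sinθ·[1 + r cosθ/√(L² − r² sin²θ)].
With r = 0.0405 m, L = 0.1142 m, θ = 67.7°: √(L² − r² sin²θ) = 0.10788 m.
v = −0.0405·4.71·0.92521·[1 + 0.0405·0.37946/0.10788] = -0.20163 m/s.
|v| = 0.20163 m/s.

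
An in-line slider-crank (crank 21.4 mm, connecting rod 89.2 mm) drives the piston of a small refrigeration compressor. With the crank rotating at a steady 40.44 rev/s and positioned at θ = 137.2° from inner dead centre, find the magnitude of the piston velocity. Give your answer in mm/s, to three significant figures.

ω = 2π·40.4 = 254.1 rad/s
For an in-line slider-crank, x = r cosθ + √(L² − r² sin²θ), so v = −rω sinθ·[1 + r cosθ/√(L² − r² sin²θ)].
With r = 0.0214 m, L = 0.0892 m, θ = 137.2°: √(L² − r² sin²θ) = 0.088007 m.
v = −0.0214·254.1·0.67944·[1 + 0.0214·-0.73373/0.088007] = -3.0354 m/s.
|v| = 3.0354 m/s = 3035.4 mm/s.

3040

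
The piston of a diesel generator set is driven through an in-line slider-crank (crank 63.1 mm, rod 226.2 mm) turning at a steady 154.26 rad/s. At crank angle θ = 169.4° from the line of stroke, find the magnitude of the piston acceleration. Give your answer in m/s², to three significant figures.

ω = 154.3 rad/s
x(θ) = r cosθ + √(L² − r² sin²θ); with ω constant, a = ω²·d²x/dθ².
d²x/dθ² = −r cosθ − r²(cos2θ)/√u − r⁴ sin²2θ/(4u^{3/2}),  u = L² − r² sin²θ = 0.0510317 m².
Substituting r = 0.0631 m, L = 0.2262 m, θ = 169.4°: d²x/dθ² = +0.045546 m.
a = ω²·d²x/dθ² = (154.3)²·(+0.045546) = +1083.8 m/s²;  |a| = 1083.8 m/s².

1080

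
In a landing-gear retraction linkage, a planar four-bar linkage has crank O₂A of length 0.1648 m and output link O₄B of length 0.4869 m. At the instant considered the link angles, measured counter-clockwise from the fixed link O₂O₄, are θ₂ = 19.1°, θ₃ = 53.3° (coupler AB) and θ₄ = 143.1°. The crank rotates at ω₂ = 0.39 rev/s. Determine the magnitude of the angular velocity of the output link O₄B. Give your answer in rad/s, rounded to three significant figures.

ω₂ = 2.45 rad/s (from 0.39 rev/s).
Differentiating the loop-closure r₂e^{iθ₂}+r₃e^{iθ₃}=r₁+r₄e^{iθ₄} gives r₂ω₂e^{iθ₂}+r₃ω₃e^{iθ₃}=r₄ω₄e^{iθ₄}.
Eliminating the other unknown: ω₄ = r₂ω₂ sin(θ₂−θ₃) / [r₄ sin(θ₄−θ₃)].
Numerator sine = -0.56208; denominator sine = +0.99999.
Result = 0.1648·2.45·(-0.56208) / (0.4869·(+0.99999)) = -0.46619 rad/s; magnitude 0.46619 rad/s.

0.466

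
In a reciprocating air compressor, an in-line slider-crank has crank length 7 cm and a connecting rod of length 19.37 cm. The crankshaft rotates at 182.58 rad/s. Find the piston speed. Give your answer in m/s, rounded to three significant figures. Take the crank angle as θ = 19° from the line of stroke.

5.59

ω = 182.6 rad/s
For an in-line slider-crank, x = r cosθ + √(L² − r² sin²θ), so v = −rω sinθ·[1 + r cosθ/√(L² − r² sin²θ)].
With r = 0.07 m, L = 0.1937 m, θ = 19°: √(L² − r² sin²θ) = 0.19235 m.
v = −0.07·182.6·0.32557·[1 + 0.07·0.94552/0.19235] = -5.5927 m/s.
|v| = 5.5927 m/s.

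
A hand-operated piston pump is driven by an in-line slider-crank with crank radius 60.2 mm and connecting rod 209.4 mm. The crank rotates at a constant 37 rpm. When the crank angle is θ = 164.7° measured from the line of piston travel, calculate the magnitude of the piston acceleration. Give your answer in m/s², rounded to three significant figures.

ω = 2π·37/60 = 3.875 rad/s
x(θ) = r cosθ + √(L² − r² sin²θ); with ω constant, a = ω²·d²x/dθ².
d²x/dθ² = −r cosθ − r²(cos2θ)/√u − r⁴ sin²2θ/(4u^{3/2}),  u = L² − r² sin²θ = 0.043596 m².
Substituting r = 0.0602 m, L = 0.2094 m, θ = 164.7°: d²x/dθ² = +0.043033 m.
a = ω²·d²x/dθ² = (3.875)²·(+0.043033) = +0.64605 m/s²;  |a| = 0.64605 m/s².

0.646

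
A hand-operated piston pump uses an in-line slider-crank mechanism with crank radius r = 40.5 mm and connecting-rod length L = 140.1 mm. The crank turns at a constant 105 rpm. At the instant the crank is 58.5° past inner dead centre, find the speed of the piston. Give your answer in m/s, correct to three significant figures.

0.439

ω = 2π·105/60 = 11 rad/s
For an in-line slider-crank, x = r cosθ + √(L² − r² sin²θ), so v = −rω sinθ·[1 + r cosθ/√(L² − r² sin²θ)].
With r = 0.0405 m, L = 0.1401 m, θ = 58.5°: √(L² − r² sin²θ) = 0.13578 m.
v = −0.0405·11·0.85264·[1 + 0.0405·0.52250/0.13578] = -0.43888 m/s.
|v| = 0.43888 m/s.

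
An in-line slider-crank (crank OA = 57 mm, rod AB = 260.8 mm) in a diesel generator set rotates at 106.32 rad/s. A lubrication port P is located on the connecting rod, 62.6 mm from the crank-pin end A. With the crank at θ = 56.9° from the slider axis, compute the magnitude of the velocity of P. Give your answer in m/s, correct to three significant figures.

5.80

ω = 106.3 rad/s.  Crank-pin speed |V_A| = rω = 6.0602 m/s, perpendicular to OA.
Rod angle: sinφ = −(r/L) sinθ ⇒ φ = -10.550°; ω_rod = −rω cosθ/√(L²−r²sin²θ) = -12.908 rad/s.
V_P = V_A + ω_rod × AP, with AP = 0.0626 m along the rod.
Components: V_Px = −rω sinθ − a·ω_rod·sinφ = -5.2247 m/s;  V_Py = rω cosθ + a·ω_rod·cosφ = +2.5151 m/s.
|V_P| = √(V_Px² + V_Py²) = 5.7986 m/s.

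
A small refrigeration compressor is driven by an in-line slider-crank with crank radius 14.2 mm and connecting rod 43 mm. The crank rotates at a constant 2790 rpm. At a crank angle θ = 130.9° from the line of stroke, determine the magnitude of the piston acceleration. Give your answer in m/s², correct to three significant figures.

841

ω = 2π·2790/60 = 292.2 rad/s
x(θ) = r cosθ + √(L² − r² sin²θ); with ω constant, a = ω²·d²x/dθ².
d²x/dθ² = −r cosθ − r²(cos2θ)/√u − r⁴ sin²2θ/(4u^{3/2}),  u = L² − r² sin²θ = 0.0017338 m².
Substituting r = 0.0142 m, L = 0.043 m, θ = 130.9°: d²x/dθ² = +0.0098501 m.
a = ω²·d²x/dθ² = (292.2)²·(+0.0098501) = +840.82 m/s²;  |a| = 840.82 m/s².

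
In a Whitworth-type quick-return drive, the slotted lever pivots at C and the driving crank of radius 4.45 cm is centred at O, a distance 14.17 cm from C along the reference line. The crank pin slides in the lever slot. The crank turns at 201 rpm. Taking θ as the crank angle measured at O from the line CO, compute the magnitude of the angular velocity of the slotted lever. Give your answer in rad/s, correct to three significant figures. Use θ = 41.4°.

4.48

ω = 21.05 rad/s (from 201 rpm).
Crank pin A relative to C: A = (d + r cosθ, r sinθ); lever angle φ = atan2(r sinθ, d + r cosθ).
Differentiating tanφ: φ̇ = rω(d cosθ + r)/(d² + r² + 2dr cosθ).
d² + r² + 2dr cosθ = |CA|² = 0.031519 m²;  d cosθ + r = +0.15079 m.
|ω_lever| = |0.0445·21.05·+0.15079| / 0.031519 = 4.4811 rad/s.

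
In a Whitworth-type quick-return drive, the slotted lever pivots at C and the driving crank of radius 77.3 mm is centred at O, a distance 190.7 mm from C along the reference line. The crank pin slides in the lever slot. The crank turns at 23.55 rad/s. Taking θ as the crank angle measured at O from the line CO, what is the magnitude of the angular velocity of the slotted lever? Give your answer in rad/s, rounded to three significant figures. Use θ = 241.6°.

0.861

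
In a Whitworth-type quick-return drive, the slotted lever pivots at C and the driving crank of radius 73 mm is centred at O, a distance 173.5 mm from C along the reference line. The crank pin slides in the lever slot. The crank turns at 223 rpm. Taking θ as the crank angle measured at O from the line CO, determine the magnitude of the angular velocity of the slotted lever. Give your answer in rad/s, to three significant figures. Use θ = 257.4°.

ω = 23.35 rad/s (from 223 rpm).
Crank pin A relative to C: A = (d + r cosθ, r sinθ); lever angle φ = atan2(r sinθ, d + r cosθ).
Differentiating tanφ: φ̇ = rω(d cosθ + r)/(d² + r² + 2dr cosθ).
d² + r² + 2dr cosθ = |CA|² = 0.0299055 m²;  d cosθ + r = +0.035152 m.
|ω_lever| = |0.073·23.35·+0.035152| / 0.0299055 = 2.0038 rad/s.

2.00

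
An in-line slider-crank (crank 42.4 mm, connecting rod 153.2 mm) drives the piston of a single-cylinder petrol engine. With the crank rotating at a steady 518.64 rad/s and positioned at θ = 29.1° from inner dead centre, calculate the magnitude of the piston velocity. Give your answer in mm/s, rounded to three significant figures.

ω = 518.6 rad/s
For an in-line slider-crank, x = r cosθ + √(L² − r² sin²θ), so v = −rω sinθ·[1 + r cosθ/√(L² − r² sin²θ)].
With r = 0.0424 m, L = 0.1532 m, θ = 29.1°: √(L² − r² sin²θ) = 0.15181 m.
v = −0.0424·518.6·0.48634·[1 + 0.0424·0.87377/0.15181] = -13.305 m/s.
|v| = 13.305 m/s = 13305 mm/s.

13300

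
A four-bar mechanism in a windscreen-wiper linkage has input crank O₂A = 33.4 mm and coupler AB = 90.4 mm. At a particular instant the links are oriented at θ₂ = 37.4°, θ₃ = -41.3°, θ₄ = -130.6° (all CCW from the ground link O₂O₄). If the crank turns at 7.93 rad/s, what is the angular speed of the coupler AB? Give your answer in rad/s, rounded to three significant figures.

ω₂ = 7.93 rad/s
Differentiating the loop-closure r₂e^{iθ₂}+r₃e^{iθ₃}=r₁+r₄e^{iθ₄} gives r₂ω₂e^{iθ₂}+r₃ω₃e^{iθ₃}=r₄ω₄e^{iθ₄}.
Eliminating the other unknown: ω₃ = r₂ω₂ sin(θ₄−θ₂) / [r₃ sin(θ₃−θ₄)].
Numerator sine = -0.20791; denominator sine = +0.99993.
Result = 0.0334·7.93·(-0.20791) / (0.0904·(+0.99993)) = -0.6092 rad/s; magnitude 0.6092 rad/s.

0.609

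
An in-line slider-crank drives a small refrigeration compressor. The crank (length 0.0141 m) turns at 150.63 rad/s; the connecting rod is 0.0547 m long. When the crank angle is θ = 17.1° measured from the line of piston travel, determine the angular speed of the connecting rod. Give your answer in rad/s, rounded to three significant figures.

ω = 150.6 rad/s
The rod makes angle φ with the slider axis where L sinφ = r sinθ; differentiating, L cosφ·φ̇ = r ω cosθ.
L cosφ = √(L² − r² sin²θ) = 0.054543 m.
|ω_rod| = r ω |cosθ| / √(L² − r² sin²θ) = 0.0141·150.6·0.95579/0.054543 = 37.218 rad/s.

37.2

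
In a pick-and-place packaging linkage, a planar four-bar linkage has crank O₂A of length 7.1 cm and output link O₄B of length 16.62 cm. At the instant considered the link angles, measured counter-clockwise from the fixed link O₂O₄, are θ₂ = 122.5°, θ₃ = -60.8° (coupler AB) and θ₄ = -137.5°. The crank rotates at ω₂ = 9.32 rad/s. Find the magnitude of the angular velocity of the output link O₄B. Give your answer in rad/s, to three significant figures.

ω₂ = 9.32 rad/s
Differentiating the loop-closure r₂e^{iθ₂}+r₃e^{iθ₃}=r₁+r₄e^{iθ₄} gives r₂ω₂e^{iθ₂}+r₃ω₃e^{iθ₃}=r₄ω₄e^{iθ₄}.
Eliminating the other unknown: ω₄ = r₂ω₂ sin(θ₂−θ₃) / [r₄ sin(θ₄−θ₃)].
Numerator sine = -0.05756; denominator sine = -0.97318.
Result = 0.071·9.32·(-0.05756) / (0.1662·(-0.97318)) = +0.23551 rad/s; magnitude 0.23551 rad/s.

0.236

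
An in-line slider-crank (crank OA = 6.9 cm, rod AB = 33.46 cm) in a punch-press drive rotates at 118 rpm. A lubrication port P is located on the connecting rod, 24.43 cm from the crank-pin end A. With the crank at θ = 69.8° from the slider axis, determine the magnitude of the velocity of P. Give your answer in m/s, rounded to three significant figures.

0.846

ω = 12.36 rad/s.  Crank-pin speed |V_A| = rω = 0.85263 m/s, perpendicular to OA.
Rod angle: sinφ = −(r/L) sinθ ⇒ φ = -11.159°; ω_rod = −rω cosθ/√(L²−r²sin²θ) = -0.89685 rad/s.
V_P = V_A + ω_rod × AP, with AP = 0.2443 m along the rod.
Components: V_Px = −rω sinθ − a·ω_rod·sinφ = -0.84259 m/s;  V_Py = rω cosθ + a·ω_rod·cosφ = +0.079454 m/s.
|V_P| = √(V_Px² + V_Py²) = 0.84633 m/s.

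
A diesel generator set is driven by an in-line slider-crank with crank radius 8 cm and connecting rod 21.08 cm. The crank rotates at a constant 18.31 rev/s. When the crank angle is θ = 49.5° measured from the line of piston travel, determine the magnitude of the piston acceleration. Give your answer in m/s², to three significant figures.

ω = 2π·18.3 = 115 rad/s
x(θ) = r cosθ + √(L² − r² sin²θ); with ω constant, a = ω²·d²x/dθ².
d²x/dθ² = −r cosθ − r²(cos2θ)/√u − r⁴ sin²2θ/(4u^{3/2}),  u = L² − r² sin²θ = 0.040736 m².
Substituting r = 0.08 m, L = 0.2108 m, θ = 49.5°: d²x/dθ² = -0.04821 m.
a = ω²·d²x/dθ² = (115)²·(-0.04821) = -638.08 m/s²;  |a| = 638.08 m/s².

638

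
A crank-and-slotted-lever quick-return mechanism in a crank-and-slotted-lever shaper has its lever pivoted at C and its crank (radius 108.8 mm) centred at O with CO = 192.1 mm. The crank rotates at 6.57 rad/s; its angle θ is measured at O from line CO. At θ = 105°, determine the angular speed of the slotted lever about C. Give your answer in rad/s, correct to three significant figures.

1.11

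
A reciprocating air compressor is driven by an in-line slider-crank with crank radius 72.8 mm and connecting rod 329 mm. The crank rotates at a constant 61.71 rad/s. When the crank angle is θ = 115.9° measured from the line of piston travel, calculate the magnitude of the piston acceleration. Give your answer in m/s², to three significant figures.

159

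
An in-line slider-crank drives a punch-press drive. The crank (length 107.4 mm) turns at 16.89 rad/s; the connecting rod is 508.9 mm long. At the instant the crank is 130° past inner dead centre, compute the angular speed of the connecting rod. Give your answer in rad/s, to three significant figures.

2.32

ω = 16.89 rad/s
The rod makes angle φ with the slider axis where L sinφ = r sinθ; differentiating, L cosφ·φ̇ = r ω cosθ.
L cosφ = √(L² − r² sin²θ) = 0.50221 m.
|ω_rod| = r ω |cosθ| / √(L² − r² sin²θ) = 0.1074·16.89·0.64279/0.50221 = 2.3218 rad/s.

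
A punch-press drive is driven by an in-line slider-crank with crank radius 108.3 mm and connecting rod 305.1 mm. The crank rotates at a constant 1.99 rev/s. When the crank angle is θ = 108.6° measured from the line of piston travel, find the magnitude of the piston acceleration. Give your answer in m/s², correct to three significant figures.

10.4

ω = 2π·1.99 = 12.5 rad/s
x(θ) = r cosθ + √(L² − r² sin²θ); with ω constant, a = ω²·d²x/dθ².
d²x/dθ² = −r cosθ − r²(cos2θ)/√u − r⁴ sin²2θ/(4u^{3/2}),  u = L² − r² sin²θ = 0.0825504 m².
Substituting r = 0.1083 m, L = 0.3051 m, θ = 108.6°: d²x/dθ² = +0.066529 m.
a = ω²·d²x/dθ² = (12.5)²·(+0.066529) = +10.401 m/s²;  |a| = 10.401 m/s².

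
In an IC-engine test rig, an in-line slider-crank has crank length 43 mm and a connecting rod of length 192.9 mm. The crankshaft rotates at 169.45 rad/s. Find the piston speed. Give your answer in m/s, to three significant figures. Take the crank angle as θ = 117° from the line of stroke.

5.82

ω = 169.4 rad/s
For an in-line slider-crank, x = r cosθ + √(L² − r² sin²θ), so v = −rω sinθ·[1 + r cosθ/√(L² − r² sin²θ)].
With r = 0.043 m, L = 0.1929 m, θ = 117°: √(L² − r² sin²θ) = 0.18906 m.
v = −0.043·169.4·0.89101·[1 + 0.043·-0.45399/0.18906] = -5.8218 m/s.
|v| = 5.8218 m/s.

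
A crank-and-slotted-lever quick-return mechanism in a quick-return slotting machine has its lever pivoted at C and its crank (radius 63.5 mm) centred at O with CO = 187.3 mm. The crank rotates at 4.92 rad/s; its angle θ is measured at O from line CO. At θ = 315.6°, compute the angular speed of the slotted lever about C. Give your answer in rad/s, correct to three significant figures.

ω = 4.92 rad/s
Crank pin A relative to C: A = (d + r cosθ, r sinθ); lever angle φ = atan2(r sinθ, d + r cosθ).
Differentiating tanφ: φ̇ = rω(d cosθ + r)/(d² + r² + 2dr cosθ).
d² + r² + 2dr cosθ = |CA|² = 0.0561088 m²;  d cosθ + r = +0.19732 m.
|ω_lever| = |0.0635·4.92·+0.19732| / 0.0561088 = 1.0987 rad/s.

1.10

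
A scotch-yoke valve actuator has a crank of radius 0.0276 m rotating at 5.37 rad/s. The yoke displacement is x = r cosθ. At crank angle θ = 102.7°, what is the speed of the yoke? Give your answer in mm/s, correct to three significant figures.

ω = 5.37 rad/s
x = r cosθ ⇒ ẋ = −rω sinθ.
|v| = rω|sinθ| = 0.0276·5.37·|sin 102.7°| = 0.14459 m/s = 144.59 mm/s.

145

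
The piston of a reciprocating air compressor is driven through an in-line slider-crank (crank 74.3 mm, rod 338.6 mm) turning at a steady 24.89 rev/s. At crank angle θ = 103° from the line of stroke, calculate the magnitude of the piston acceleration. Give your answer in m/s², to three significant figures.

775

ω = 2π·24.9 = 156.4 rad/s
x(θ) = r cosθ + √(L² − r² sin²θ); with ω constant, a = ω²·d²x/dθ².
d²x/dθ² = −r cosθ − r²(cos2θ)/√u − r⁴ sin²2θ/(4u^{3/2}),  u = L² − r² sin²θ = 0.109409 m².
Substituting r = 0.0743 m, L = 0.3386 m, θ = 103°: d²x/dθ² = +0.031674 m.
a = ω²·d²x/dθ² = (156.4)²·(+0.031674) = +774.67 m/s²;  |a| = 774.67 m/s².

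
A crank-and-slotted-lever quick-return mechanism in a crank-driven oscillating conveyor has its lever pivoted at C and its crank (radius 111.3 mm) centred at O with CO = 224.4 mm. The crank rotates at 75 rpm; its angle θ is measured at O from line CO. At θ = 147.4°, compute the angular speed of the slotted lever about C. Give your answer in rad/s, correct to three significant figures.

3.29

ω = 7.854 rad/s (from 75 rpm).
Crank pin A relative to C: A = (d + r cosθ, r sinθ); lever angle φ = atan2(r sinθ, d + r cosθ).
Differentiating tanφ: φ̇ = rω(d cosθ + r)/(d² + r² + 2dr cosθ).
d² + r² + 2dr cosθ = |CA|² = 0.0206613 m²;  d cosθ + r = -0.077746 m.
|ω_lever| = |0.1113·7.854·-0.077746| / 0.0206613 = 3.2893 rad/s.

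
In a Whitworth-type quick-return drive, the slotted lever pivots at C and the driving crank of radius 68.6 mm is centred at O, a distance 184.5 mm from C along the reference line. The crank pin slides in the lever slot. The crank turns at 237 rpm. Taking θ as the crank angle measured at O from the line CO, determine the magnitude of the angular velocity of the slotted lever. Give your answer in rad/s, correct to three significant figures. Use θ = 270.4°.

3.06

ω = 24.82 rad/s (from 237 rpm).
Crank pin A relative to C: A = (d + r cosθ, r sinθ); lever angle φ = atan2(r sinθ, d + r cosθ).
Differentiating tanφ: φ̇ = rω(d cosθ + r)/(d² + r² + 2dr cosθ).
d² + r² + 2dr cosθ = |CA|² = 0.0389229 m²;  d cosθ + r = +0.069888 m.
|ω_lever| = |0.0686·24.82·+0.069888| / 0.0389229 = 3.057 rad/s.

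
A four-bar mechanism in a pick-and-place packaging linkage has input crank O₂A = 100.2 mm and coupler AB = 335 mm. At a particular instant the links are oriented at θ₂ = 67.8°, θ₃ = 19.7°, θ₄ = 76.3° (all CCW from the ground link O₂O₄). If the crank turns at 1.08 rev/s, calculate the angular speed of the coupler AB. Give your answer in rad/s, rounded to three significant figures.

ω₂ = 6.786 rad/s (from 1.08 rev/s).
Differentiating the loop-closure r₂e^{iθ₂}+r₃e^{iθ₃}=r₁+r₄e^{iθ₄} gives r₂ω₂e^{iθ₂}+r₃ω₃e^{iθ₃}=r₄ω₄e^{iθ₄}.
Eliminating the other unknown: ω₃ = r₂ω₂ sin(θ₄−θ₂) / [r₃ sin(θ₃−θ₄)].
Numerator sine = +0.14781; denominator sine = -0.83485.
Result = 0.1002·6.786·(+0.14781) / (0.335·(-0.83485)) = -0.35935 rad/s; magnitude 0.35935 rad/s.

0.359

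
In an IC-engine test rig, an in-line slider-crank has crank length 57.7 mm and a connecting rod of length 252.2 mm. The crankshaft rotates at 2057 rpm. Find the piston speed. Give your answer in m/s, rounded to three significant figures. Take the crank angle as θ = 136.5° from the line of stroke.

ω = 2π·2057/60 = 215.4 rad/s
For an in-line slider-crank, x = r cosθ + √(L² − r² sin²θ), so v = −rω sinθ·[1 + r cosθ/√(L² − r² sin²θ)].
With r = 0.0577 m, L = 0.2522 m, θ = 136.5°: √(L² − r² sin²θ) = 0.24905 m.
v = −0.0577·215.4·0.68835·[1 + 0.0577·-0.72537/0.24905] = -7.1178 m/s.
|v| = 7.1178 m/s.

7.12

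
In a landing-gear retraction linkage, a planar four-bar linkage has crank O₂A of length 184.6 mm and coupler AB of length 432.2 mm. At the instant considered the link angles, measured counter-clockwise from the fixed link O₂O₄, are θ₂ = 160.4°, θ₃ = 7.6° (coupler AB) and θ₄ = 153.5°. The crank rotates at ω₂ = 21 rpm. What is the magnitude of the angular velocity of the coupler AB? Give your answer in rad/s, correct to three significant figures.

0.201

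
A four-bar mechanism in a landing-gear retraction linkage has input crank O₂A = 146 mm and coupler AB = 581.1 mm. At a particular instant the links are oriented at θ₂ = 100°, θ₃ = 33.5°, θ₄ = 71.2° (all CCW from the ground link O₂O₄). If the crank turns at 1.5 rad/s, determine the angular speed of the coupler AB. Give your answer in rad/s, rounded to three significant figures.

ω₂ = 1.5 rad/s
Differentiating the loop-closure r₂e^{iθ₂}+r₃e^{iθ₃}=r₁+r₄e^{iθ₄} gives r₂ω₂e^{iθ₂}+r₃ω₃e^{iθ₃}=r₄ω₄e^{iθ₄}.
Eliminating the other unknown: ω₃ = r₂ω₂ sin(θ₄−θ₂) / [r₃ sin(θ₃−θ₄)].
Numerator sine = -0.48175; denominator sine = -0.61153.
Result = 0.146·1.5·(-0.48175) / (0.5811·(-0.61153)) = +0.29689 rad/s; magnitude 0.29689 rad/s.

0.297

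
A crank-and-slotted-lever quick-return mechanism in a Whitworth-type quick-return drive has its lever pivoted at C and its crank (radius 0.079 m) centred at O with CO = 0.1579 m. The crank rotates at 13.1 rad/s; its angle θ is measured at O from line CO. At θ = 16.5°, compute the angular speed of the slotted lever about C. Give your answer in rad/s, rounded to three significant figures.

4.33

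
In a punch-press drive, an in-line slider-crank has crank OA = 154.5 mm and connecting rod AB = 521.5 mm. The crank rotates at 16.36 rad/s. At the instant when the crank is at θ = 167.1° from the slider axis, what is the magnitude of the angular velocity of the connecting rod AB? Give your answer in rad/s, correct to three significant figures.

ω = 16.36 rad/s
The rod makes angle φ with the slider axis where L sinφ = r sinθ; differentiating, L cosφ·φ̇ = r ω cosθ.
L cosφ = √(L² − r² sin²θ) = 0.52036 m.
|ω_rod| = r ω |cosθ| / √(L² − r² sin²θ) = 0.1545·16.36·0.97476/0.52036 = 4.7349 rad/s.

4.73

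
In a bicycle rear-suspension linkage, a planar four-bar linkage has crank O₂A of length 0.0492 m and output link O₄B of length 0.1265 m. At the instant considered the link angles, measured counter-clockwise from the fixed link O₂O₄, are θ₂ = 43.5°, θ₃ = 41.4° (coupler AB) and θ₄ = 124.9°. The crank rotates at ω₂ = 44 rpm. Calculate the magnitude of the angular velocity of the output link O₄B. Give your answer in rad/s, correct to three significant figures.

0.0661

ω₂ = 4.608 rad/s (from 44 rpm).
Differentiating the loop-closure r₂e^{iθ₂}+r₃e^{iθ₃}=r₁+r₄e^{iθ₄} gives r₂ω₂e^{iθ₂}+r₃ω₃e^{iθ₃}=r₄ω₄e^{iθ₄}.
Eliminating the other unknown: ω₄ = r₂ω₂ sin(θ₂−θ₃) / [r₄ sin(θ₄−θ₃)].
Numerator sine = +0.03664; denominator sine = +0.99357.
Result = 0.0492·4.608·(+0.03664) / (0.1265·(+0.99357)) = +0.066093 rad/s; magnitude 0.066093 rad/s.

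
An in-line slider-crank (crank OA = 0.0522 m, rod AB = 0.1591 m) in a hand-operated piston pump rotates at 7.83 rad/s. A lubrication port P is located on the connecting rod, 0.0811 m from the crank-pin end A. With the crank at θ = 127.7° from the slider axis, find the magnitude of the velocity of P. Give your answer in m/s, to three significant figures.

ω = 7.83 rad/s.  Crank-pin speed |V_A| = rω = 0.40873 m/s, perpendicular to OA.
Rod angle: sinφ = −(r/L) sinθ ⇒ φ = -15.046°; ω_rod = −rω cosθ/√(L²−r²sin²θ) = +1.6268 rad/s.
V_P = V_A + ω_rod × AP, with AP = 0.0811 m along the rod.
Components: V_Px = −rω sinθ − a·ω_rod·sinφ = -0.28914 m/s;  V_Py = rω cosθ + a·ω_rod·cosφ = -0.12254 m/s.
|V_P| = √(V_Px² + V_Py²) = 0.31404 m/s.

0.314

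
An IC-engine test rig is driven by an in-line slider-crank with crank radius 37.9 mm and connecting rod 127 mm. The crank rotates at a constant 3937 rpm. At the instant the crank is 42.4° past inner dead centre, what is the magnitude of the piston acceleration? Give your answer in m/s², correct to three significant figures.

4980

ω = 2π·3937/60 = 412.3 rad/s
x(θ) = r cosθ + √(L² − r² sin²θ); with ω constant, a = ω²·d²x/dθ².
d²x/dθ² = −r cosθ − r²(cos2θ)/√u − r⁴ sin²2θ/(4u^{3/2}),  u = L² − r² sin²θ = 0.0154759 m².
Substituting r = 0.0379 m, L = 0.127 m, θ = 42.4°: d²x/dθ² = -0.0293 m.
a = ω²·d²x/dθ² = (412.3)²·(-0.0293) = -4980.2 m/s²;  |a| = 4980.2 m/s².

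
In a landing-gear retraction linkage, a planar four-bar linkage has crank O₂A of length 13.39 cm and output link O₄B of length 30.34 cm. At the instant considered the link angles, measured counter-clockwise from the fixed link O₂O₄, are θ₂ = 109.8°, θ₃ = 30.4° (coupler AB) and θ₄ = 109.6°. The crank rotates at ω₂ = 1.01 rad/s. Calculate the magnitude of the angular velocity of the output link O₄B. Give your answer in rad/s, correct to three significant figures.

ω₂ = 1.01 rad/s
Differentiating the loop-closure r₂e^{iθ₂}+r₃e^{iθ₃}=r₁+r₄e^{iθ₄} gives r₂ω₂e^{iθ₂}+r₃ω₃e^{iθ₃}=r₄ω₄e^{iθ₄}.
Eliminating the other unknown: ω₄ = r₂ω₂ sin(θ₂−θ₃) / [r₄ sin(θ₄−θ₃)].
Numerator sine = +0.98294; denominator sine = +0.98229.
Result = 0.1339·1.01·(+0.98294) / (0.3034·(+0.98229)) = +0.44604 rad/s; magnitude 0.44604 rad/s.

0.446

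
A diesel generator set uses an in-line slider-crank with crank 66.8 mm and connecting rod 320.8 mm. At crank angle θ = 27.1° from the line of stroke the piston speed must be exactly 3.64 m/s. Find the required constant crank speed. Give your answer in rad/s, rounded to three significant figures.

For an in-line slider-crank, |v_piston| = rω|sinθ|·[1 + r cosθ/√(L² − r² sin²θ)].
With r = 0.0668 m, L = 0.3208 m, θ = 27.1°: the bracketed kinematic factor |dx/dθ| = 0.036097 m.
ω = v/|dx/dθ| = 3.64/0.036097 = 100.84 rad/s.

101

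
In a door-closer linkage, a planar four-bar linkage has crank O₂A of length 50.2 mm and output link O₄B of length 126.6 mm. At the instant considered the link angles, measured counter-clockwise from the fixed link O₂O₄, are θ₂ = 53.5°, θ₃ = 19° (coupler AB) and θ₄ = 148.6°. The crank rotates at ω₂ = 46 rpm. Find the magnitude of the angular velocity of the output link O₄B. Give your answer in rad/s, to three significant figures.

ω₂ = 4.817 rad/s (from 46 rpm).
Differentiating the loop-closure r₂e^{iθ₂}+r₃e^{iθ₃}=r₁+r₄e^{iθ₄} gives r₂ω₂e^{iθ₂}+r₃ω₃e^{iθ₃}=r₄ω₄e^{iθ₄}.
Eliminating the other unknown: ω₄ = r₂ω₂ sin(θ₂−θ₃) / [r₄ sin(θ₄−θ₃)].
Numerator sine = +0.56641; denominator sine = +0.77051.
Result = 0.0502·4.817·(+0.56641) / (0.1266·(+0.77051)) = +1.4041 rad/s; magnitude 1.4041 rad/s.

1.40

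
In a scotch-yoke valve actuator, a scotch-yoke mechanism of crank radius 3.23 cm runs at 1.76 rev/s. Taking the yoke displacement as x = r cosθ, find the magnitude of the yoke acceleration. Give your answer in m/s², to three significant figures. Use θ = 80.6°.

ω = 11.06 rad/s (from 1.76 rev/s).
x = r cosθ ⇒ ẍ = −rω² cosθ (ω constant).
|a| = rω²|cosθ| = 0.0323·(11.06)²·|cos 80.6°| = 0.64512 m/s².

0.645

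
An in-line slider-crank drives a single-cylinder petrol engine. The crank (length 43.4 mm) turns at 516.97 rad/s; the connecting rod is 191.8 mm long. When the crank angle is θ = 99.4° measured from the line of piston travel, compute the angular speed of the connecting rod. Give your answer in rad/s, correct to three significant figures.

19.6

ω = 517 rad/s
The rod makes angle φ with the slider axis where L sinφ = r sinθ; differentiating, L cosφ·φ̇ = r ω cosθ.
L cosφ = √(L² − r² sin²θ) = 0.18696 m.
|ω_rod| = r ω |cosθ| / √(L² − r² sin²θ) = 0.0434·517·0.16333/0.18696 = 19.6 rad/s.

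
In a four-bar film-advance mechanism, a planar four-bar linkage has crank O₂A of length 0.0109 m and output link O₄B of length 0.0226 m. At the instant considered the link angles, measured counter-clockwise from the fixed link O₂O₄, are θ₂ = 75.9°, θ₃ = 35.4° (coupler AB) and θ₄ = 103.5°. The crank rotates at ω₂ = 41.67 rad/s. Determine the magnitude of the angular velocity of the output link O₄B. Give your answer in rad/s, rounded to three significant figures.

14.1

ω₂ = 41.67 rad/s
Differentiating the loop-closure r₂e^{iθ₂}+r₃e^{iθ₃}=r₁+r₄e^{iθ₄} gives r₂ω₂e^{iθ₂}+r₃ω₃e^{iθ₃}=r₄ω₄e^{iθ₄}.
Eliminating the other unknown: ω₄ = r₂ω₂ sin(θ₂−θ₃) / [r₄ sin(θ₄−θ₃)].
Numerator sine = +0.64945; denominator sine = +0.92784.
Result = 0.0109·41.67·(+0.64945) / (0.0226·(+0.92784)) = +14.067 rad/s; magnitude 14.067 rad/s.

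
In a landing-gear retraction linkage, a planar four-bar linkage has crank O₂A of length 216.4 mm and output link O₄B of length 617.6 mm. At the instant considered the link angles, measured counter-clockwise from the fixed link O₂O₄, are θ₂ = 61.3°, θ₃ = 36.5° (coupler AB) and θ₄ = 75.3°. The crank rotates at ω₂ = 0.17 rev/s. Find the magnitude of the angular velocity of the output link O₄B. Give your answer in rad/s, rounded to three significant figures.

0.251

ω₂ = 1.068 rad/s (from 0.17 rev/s).
Differentiating the loop-closure r₂e^{iθ₂}+r₃e^{iθ₃}=r₁+r₄e^{iθ₄} gives r₂ω₂e^{iθ₂}+r₃ω₃e^{iθ₃}=r₄ω₄e^{iθ₄}.
Eliminating the other unknown: ω₄ = r₂ω₂ sin(θ₂−θ₃) / [r₄ sin(θ₄−θ₃)].
Numerator sine = +0.41945; denominator sine = +0.62660.
Result = 0.2164·1.068·(+0.41945) / (0.6176·(+0.62660)) = +0.25053 rad/s; magnitude 0.25053 rad/s.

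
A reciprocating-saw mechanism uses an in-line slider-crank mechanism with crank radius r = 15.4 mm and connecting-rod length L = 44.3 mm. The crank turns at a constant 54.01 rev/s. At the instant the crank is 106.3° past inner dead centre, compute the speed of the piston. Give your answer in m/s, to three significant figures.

4.50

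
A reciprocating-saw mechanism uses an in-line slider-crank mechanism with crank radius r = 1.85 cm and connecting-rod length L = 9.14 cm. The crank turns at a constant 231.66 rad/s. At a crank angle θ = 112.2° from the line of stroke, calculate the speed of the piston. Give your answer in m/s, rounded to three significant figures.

ω = 231.7 rad/s
For an in-line slider-crank, x = r cosθ + √(L² − r² sin²θ), so v = −rω sinθ·[1 + r cosθ/√(L² − r² sin²θ)].
With r = 0.0185 m, L = 0.0914 m, θ = 112.2°: √(L² − r² sin²θ) = 0.089781 m.
v = −0.0185·231.7·0.92587·[1 + 0.0185·-0.37784/0.089781] = -3.6591 m/s.
|v| = 3.6591 m/s.

3.66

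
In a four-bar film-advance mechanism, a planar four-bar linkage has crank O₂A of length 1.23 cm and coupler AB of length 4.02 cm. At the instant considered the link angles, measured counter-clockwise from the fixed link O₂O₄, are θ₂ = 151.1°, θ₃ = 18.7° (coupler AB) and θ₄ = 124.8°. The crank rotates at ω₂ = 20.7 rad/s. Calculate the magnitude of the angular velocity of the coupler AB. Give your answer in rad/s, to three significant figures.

2.92

ω₂ = 20.7 rad/s
Differentiating the loop-closure r₂e^{iθ₂}+r₃e^{iθ₃}=r₁+r₄e^{iθ₄} gives r₂ω₂e^{iθ₂}+r₃ω₃e^{iθ₃}=r₄ω₄e^{iθ₄}.
Eliminating the other unknown: ω₃ = r₂ω₂ sin(θ₄−θ₂) / [r₃ sin(θ₃−θ₄)].
Numerator sine = -0.44307; denominator sine = -0.96078.
Result = 0.0123·20.7·(-0.44307) / (0.0402·(-0.96078)) = +2.9208 rad/s; magnitude 2.9208 rad/s.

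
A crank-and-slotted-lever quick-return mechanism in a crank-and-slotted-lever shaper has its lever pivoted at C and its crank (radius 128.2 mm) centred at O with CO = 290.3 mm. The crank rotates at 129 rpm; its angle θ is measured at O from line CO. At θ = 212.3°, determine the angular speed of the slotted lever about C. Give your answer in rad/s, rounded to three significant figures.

ω = 13.51 rad/s (from 129 rpm).
Crank pin A relative to C: A = (d + r cosθ, r sinθ); lever angle φ = atan2(r sinθ, d + r cosθ).
Differentiating tanφ: φ̇ = rω(d cosθ + r)/(d² + r² + 2dr cosθ).
d² + r² + 2dr cosθ = |CA|² = 0.037794 m²;  d cosθ + r = -0.11718 m.
|ω_lever| = |0.1282·13.51·-0.11718| / 0.037794 = 5.3695 rad/s.

5.37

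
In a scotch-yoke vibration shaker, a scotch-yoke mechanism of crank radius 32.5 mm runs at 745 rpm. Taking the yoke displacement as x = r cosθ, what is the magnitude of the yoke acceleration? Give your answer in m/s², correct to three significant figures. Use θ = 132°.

132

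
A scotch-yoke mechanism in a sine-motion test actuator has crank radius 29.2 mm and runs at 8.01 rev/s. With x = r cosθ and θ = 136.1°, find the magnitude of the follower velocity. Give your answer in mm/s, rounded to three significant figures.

1020

ω = 50.33 rad/s (from 8.01 rev/s).
x = r cosθ ⇒ ẋ = −rω sinθ.
|v| = rω|sinθ| = 0.0292·50.33·|sin 136.1°| = 1.019 m/s = 1019 mm/s.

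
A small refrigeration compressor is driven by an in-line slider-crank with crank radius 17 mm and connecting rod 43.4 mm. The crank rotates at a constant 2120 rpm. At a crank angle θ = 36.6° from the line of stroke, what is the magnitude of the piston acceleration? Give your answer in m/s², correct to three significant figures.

783

ω = 2π·2120/60 = 222 rad/s
x(θ) = r cosθ + √(L² − r² sin²θ); with ω constant, a = ω²·d²x/dθ².
d²x/dθ² = −r cosθ − r²(cos2θ)/√u − r⁴ sin²2θ/(4u^{3/2}),  u = L² − r² sin²θ = 0.00178083 m².
Substituting r = 0.017 m, L = 0.0434 m, θ = 36.6°: d²x/dθ² = -0.015882 m.
a = ω²·d²x/dθ² = (222)²·(-0.015882) = -782.77 m/s²;  |a| = 782.77 m/s².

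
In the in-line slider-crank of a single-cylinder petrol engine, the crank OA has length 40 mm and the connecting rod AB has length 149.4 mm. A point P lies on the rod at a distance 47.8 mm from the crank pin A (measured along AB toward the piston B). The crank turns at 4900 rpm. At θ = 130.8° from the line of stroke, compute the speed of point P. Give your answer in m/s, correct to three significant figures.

17.3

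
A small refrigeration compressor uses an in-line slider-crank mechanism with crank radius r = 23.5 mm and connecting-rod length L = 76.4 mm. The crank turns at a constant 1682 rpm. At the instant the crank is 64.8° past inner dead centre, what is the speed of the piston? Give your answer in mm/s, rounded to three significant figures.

4260

ω = 2π·1682/60 = 176.1 rad/s
For an in-line slider-crank, x = r cosθ + √(L² − r² sin²θ), so v = −rω sinθ·[1 + r cosθ/√(L² − r² sin²θ)].
With r = 0.0235 m, L = 0.0764 m, θ = 64.8°: √(L² − r² sin²θ) = 0.073381 m.
v = −0.0235·176.1·0.90483·[1 + 0.0235·0.42578/0.073381] = -4.256 m/s.
|v| = 4.256 m/s = 4256 mm/s.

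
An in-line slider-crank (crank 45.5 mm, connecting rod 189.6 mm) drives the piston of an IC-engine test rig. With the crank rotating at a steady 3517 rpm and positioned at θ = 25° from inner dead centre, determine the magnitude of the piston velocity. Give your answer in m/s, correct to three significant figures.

8.63

ω = 2π·3517/60 = 368.3 rad/s
For an in-line slider-crank, x = r cosθ + √(L² − r² sin²θ), so v = −rω sinθ·[1 + r cosθ/√(L² − r² sin²θ)].
With r = 0.0455 m, L = 0.1896 m, θ = 25°: √(L² − r² sin²θ) = 0.18862 m.
v = −0.0455·368.3·0.42262·[1 + 0.0455·0.90631/0.18862] = -8.6304 m/s.
|v| = 8.6304 m/s.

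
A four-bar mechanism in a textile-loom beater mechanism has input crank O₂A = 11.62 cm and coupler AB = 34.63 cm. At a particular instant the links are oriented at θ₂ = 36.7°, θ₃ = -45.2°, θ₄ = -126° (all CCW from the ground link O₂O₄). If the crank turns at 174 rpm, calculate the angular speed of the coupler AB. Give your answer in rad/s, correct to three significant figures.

ω₂ = 18.22 rad/s (from 174 rpm).
Differentiating the loop-closure r₂e^{iθ₂}+r₃e^{iθ₃}=r₁+r₄e^{iθ₄} gives r₂ω₂e^{iθ₂}+r₃ω₃e^{iθ₃}=r₄ω₄e^{iθ₄}.
Eliminating the other unknown: ω₃ = r₂ω₂ sin(θ₄−θ₂) / [r₃ sin(θ₃−θ₄)].
Numerator sine = -0.29737; denominator sine = +0.98714.
Result = 0.1162·18.22·(-0.29737) / (0.3463·(+0.98714)) = -1.8419 rad/s; magnitude 1.8419 rad/s.

1.84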